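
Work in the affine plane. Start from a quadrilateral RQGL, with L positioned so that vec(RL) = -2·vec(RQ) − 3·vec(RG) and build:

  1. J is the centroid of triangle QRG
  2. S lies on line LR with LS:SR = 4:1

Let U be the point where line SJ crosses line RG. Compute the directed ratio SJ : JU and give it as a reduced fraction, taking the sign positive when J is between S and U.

SJ:JU = -11/5

Choose coordinates R = (0, 0), Q = (1, 0), G = (0, 1), L = (-2, -3).
1. J is the centroid of triangle QRG ⇒ J = (1/3, 1/3)
2. S lies on line LR with LS:SR = 4:1 ⇒ S = (-2/5, -3/5)
line SJ meets RG at U = (0, -1/11)
J = S + t·(U−S) with t = 11/6, so SJ:JU = 11/6:-5/6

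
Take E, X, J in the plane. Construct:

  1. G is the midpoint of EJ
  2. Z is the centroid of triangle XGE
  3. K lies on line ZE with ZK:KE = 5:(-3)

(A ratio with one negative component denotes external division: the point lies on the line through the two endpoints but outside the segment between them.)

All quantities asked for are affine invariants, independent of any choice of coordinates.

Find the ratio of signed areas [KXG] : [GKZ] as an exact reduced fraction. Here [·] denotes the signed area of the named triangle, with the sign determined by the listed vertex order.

Choose coordinates E = (0, 0), X = (1, 0), J = (0, 1).
1. G is the midpoint of EJ ⇒ G = (0, 1/2)
2. Z is the centroid of triangle XGE ⇒ Z = (1/3, 1/6)
3. K lies on line ZE with ZK:KE = 5:(-3) ⇒ K = (-1/2, -1/4)
2·[KXG] = 1, 2·[GKZ] = 5/12
[KXG]:[GKZ] = 1:5/12 = 12/5

[KXG]:[GKZ] = 12/5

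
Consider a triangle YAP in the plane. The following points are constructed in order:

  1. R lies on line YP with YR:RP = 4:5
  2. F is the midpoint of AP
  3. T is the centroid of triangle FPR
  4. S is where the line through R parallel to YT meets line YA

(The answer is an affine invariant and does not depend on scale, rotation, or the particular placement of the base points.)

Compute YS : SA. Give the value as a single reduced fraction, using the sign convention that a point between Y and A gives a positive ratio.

Assign Y = (0, 0), A = (1, 0), P = (0, 1) — the answer is frame-independent, so this choice is without loss of generality.
1. R lies on line YP with YR:RP = 4:5 ⇒ R = (0, 4/9)
2. F is the midpoint of AP ⇒ F = (1/2, 1/2)
3. T is the centroid of triangle FPR ⇒ T = (1/6, 35/54)
4. S is where the line through R parallel to YT meets line YA ⇒ S = (-4/35, 0)
S = Y + t·(A−Y) with t = -4/35, so YS:SA = t:(1−t) = -4/35:39/35

YS:SA = -4/39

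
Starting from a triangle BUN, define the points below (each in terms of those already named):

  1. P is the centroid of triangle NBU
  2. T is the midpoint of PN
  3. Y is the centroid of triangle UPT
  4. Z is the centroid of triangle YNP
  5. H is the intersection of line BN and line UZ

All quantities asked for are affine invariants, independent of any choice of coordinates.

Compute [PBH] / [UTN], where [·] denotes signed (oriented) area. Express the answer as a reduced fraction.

Assign B = (0, 0), U = (1, 0), N = (0, 1) — the answer is frame-independent, so this choice is without loss of generality.
1. P is the centroid of triangle NBU ⇒ P = (1/3, 1/3)
2. T is the midpoint of PN ⇒ T = (1/6, 2/3)
3. Y is the centroid of triangle UPT ⇒ Y = (1/2, 1/3)
4. Z is the centroid of triangle YNP ⇒ Z = (5/18, 5/9)
5. H is the intersection of line BN and line UZ ⇒ H = (0, 10/13)
2·[PBH] = -10/39, 2·[UTN] = -1/6
[PBH]:[UTN] = -10/39:-1/6 = 20/13

[PBH]:[UTN] = 20/13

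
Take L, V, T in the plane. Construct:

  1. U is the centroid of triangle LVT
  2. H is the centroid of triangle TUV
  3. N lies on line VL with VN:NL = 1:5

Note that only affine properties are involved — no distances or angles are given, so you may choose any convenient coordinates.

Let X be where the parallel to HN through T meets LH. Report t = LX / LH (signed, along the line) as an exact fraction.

t = 21/20

Assign L = (0, 0), V = (1, 0), T = (0, 1) — the answer is frame-independent, so this choice is without loss of generality.
1. U is the centroid of triangle LVT ⇒ U = (1/3, 1/3)
2. H is the centroid of triangle TUV ⇒ H = (4/9, 4/9)
3. N lies on line VL with VN:NL = 1:5 ⇒ N = (5/6, 0)
through T parallel to HN: direction (7/18, -4/9); meets LH at X = (7/15, 7/15)
X = L + t·(H−L) with t = 21/20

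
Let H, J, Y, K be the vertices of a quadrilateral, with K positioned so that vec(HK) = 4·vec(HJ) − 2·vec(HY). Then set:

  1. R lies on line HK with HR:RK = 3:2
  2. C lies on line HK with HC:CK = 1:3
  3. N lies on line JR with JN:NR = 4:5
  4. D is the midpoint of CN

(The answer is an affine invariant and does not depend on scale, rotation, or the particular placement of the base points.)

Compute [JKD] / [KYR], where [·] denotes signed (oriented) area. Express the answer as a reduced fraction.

[JKD]:[KYR] = -167/288

Set H = (0, 0), J = (1, 0), Y = (0, 1), K = (4, -2); any affine frame gives the same invariant.
1. R lies on line HK with HR:RK = 3:2 ⇒ R = (12/5, -6/5)
2. C lies on line HK with HC:CK = 1:3 ⇒ C = (1, -1/2)
3. N lies on line JR with JN:NR = 4:5 ⇒ N = (73/45, -8/15)
4. D is the midpoint of CN ⇒ D = (59/45, -31/60)
2·[JKD] = -167/180, 2·[KYR] = 8/5
[JKD]:[KYR] = -167/180:8/5 = -167/288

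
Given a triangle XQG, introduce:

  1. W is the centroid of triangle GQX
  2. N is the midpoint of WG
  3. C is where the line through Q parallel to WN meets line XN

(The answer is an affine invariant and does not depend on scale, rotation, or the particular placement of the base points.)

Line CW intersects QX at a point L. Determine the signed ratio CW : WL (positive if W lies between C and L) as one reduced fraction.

Set X = (0, 0), Q = (1, 0), G = (0, 1); any affine frame gives the same invariant.
1. W is the centroid of triangle GQX ⇒ W = (1/3, 1/3)
2. N is the midpoint of WG ⇒ N = (1/6, 2/3)
3. C is where the line through Q parallel to WN meets line XN ⇒ C = (1/3, 4/3)
line CW meets QX at L = (1/3, 0)
W = C + t·(L−C) with t = 3/4, so CW:WL = 3/4:1/4

CW:WL = 3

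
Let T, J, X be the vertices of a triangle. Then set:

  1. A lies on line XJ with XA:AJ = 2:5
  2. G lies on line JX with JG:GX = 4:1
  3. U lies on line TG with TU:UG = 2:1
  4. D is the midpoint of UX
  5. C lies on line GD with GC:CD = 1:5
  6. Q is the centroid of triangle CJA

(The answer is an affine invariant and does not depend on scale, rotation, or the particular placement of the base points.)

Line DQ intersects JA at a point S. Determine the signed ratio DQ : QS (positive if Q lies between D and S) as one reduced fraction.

Work in coordinates with T = (0, 0), J = (1, 0), X = (0, 1).
1. A lies on line XJ with XA:AJ = 2:5 ⇒ A = (2/7, 5/7)
2. G lies on line JX with JG:GX = 4:1 ⇒ G = (1/5, 4/5)
3. U lies on line TG with TU:UG = 2:1 ⇒ U = (2/15, 8/15)
4. D is the midpoint of UX ⇒ D = (1/15, 23/30)
5. C lies on line GD with GC:CD = 1:5 ⇒ C = (8/45, 143/180)
6. Q is the centroid of triangle CJA ⇒ Q = (461/945, 1901/3780)
line DQ meets JA at S = (61/119, 58/119)
Q = D + t·(S−D) with t = 17/18, so DQ:QS = 17/18:1/18

DQ:QS = 17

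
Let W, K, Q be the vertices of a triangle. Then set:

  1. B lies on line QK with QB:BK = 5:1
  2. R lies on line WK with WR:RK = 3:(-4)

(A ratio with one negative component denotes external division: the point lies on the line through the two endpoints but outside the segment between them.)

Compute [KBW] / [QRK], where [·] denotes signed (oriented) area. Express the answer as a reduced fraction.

[KBW]:[QRK] = 1/24

Set W = (0, 0), K = (1, 0), Q = (0, 1); any affine frame gives the same invariant.
1. B lies on line QK with QB:BK = 5:1 ⇒ B = (5/6, 1/6)
2. R lies on line WK with WR:RK = 3:(-4) ⇒ R = (-3, 0)
2·[KBW] = 1/6, 2·[QRK] = 4
[KBW]:[QRK] = 1/6:4 = 1/24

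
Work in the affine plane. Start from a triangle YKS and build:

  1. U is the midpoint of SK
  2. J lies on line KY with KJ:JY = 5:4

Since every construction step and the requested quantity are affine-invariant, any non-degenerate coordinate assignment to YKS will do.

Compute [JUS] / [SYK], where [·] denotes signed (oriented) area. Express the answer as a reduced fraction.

[JUS]:[SYK] = 5/18

Set Y = (0, 0), K = (1, 0), S = (0, 1); any affine frame gives the same invariant.
1. U is the midpoint of SK ⇒ U = (1/2, 1/2)
2. J lies on line KY with KJ:JY = 5:4 ⇒ J = (4/9, 0)
2·[JUS] = 5/18, 2·[SYK] = 1
[JUS]:[SYK] = 5/18:1 = 5/18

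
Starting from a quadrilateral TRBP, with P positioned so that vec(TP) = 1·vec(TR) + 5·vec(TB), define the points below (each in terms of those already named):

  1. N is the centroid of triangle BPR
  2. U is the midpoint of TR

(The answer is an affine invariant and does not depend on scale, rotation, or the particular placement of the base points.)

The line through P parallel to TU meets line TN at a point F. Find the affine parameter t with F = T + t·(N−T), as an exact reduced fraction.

t = 5/2

Work in coordinates with T = (0, 0), R = (1, 0), B = (0, 1), P = (1, 5).
1. N is the centroid of triangle BPR ⇒ N = (2/3, 2)
2. U is the midpoint of TR ⇒ U = (1/2, 0)
through P parallel to TU: direction (1/2, 0); meets TN at F = (5/3, 5)
F = T + t·(N−T) with t = 5/2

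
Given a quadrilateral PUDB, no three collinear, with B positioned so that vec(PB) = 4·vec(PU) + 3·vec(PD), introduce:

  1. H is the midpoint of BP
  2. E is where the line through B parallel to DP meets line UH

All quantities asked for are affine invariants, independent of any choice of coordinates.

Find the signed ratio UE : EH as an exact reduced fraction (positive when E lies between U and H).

Assign P = (0, 0), U = (1, 0), D = (0, 1), B = (4, 3) — the answer is frame-independent, so this choice is without loss of generality.
1. H is the midpoint of BP ⇒ H = (2, 3/2)
2. E is where the line through B parallel to DP meets line UH ⇒ E = (4, 9/2)
E = U + t·(H−U) with t = 3, so UE:EH = t:(1−t) = 3:-2

UE:EH = -3/2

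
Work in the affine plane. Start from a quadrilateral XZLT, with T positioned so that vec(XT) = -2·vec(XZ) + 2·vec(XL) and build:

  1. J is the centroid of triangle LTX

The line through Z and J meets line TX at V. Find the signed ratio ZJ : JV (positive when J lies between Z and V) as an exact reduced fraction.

ZJ:JV = 2

Set X = (0, 0), Z = (1, 0), L = (0, 1), T = (-2, 2); any affine frame gives the same invariant.
1. J is the centroid of triangle LTX ⇒ J = (-2/3, 1)
line ZJ meets TX at V = (-3/2, 3/2)
J = Z + t·(V−Z) with t = 2/3, so ZJ:JV = 2/3:1/3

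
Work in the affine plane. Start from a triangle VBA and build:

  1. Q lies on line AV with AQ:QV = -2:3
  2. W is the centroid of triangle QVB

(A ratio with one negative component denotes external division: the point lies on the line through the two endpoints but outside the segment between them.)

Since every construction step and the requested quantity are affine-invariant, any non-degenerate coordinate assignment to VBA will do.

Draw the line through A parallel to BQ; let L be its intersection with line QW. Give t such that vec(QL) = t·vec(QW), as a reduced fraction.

t = 2

Choose coordinates V = (0, 0), B = (1, 0), A = (0, 1).
1. Q lies on line AV with AQ:QV = -2:3 ⇒ Q = (0, 3)
2. W is the centroid of triangle QVB ⇒ W = (1/3, 1)
through A parallel to BQ: direction (-1, 3); meets QW at L = (2/3, -1)
L = Q + t·(W−Q) with t = 2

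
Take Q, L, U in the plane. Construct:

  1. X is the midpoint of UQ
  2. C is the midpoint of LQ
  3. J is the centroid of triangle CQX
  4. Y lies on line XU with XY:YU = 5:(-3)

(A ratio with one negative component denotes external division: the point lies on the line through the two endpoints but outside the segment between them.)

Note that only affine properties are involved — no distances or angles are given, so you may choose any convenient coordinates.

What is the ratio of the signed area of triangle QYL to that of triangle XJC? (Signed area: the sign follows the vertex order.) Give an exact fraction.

Assign Q = (0, 0), L = (1, 0), U = (0, 1) — the answer is frame-independent, so this choice is without loss of generality.
1. X is the midpoint of UQ ⇒ X = (0, 1/2)
2. C is the midpoint of LQ ⇒ C = (1/2, 0)
3. J is the centroid of triangle CQX ⇒ J = (1/6, 1/6)
4. Y lies on line XU with XY:YU = 5:(-3) ⇒ Y = (0, 7/4)
2·[QYL] = -7/4, 2·[XJC] = 1/12
[QYL]:[XJC] = -7/4:1/12 = -21

[QYL]:[XJC] = -21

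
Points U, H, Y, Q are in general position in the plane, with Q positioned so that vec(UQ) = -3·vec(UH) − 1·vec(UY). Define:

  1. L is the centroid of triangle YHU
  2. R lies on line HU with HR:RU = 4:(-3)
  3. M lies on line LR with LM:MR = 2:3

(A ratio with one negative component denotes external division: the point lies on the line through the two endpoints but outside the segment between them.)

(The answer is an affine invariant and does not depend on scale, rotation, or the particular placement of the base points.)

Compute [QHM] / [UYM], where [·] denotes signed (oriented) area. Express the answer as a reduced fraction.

Assign U = (0, 0), H = (1, 0), Y = (0, 1), Q = (-3, -1) — the answer is frame-independent, so this choice is without loss of generality.
1. L is the centroid of triangle YHU ⇒ L = (1/3, 1/3)
2. R lies on line HU with HR:RU = 4:(-3) ⇒ R = (-3, 0)
3. M lies on line LR with LM:MR = 2:3 ⇒ M = (-1, 1/5)
2·[QHM] = 14/5, 2·[UYM] = 1
[QHM]:[UYM] = 14/5:1 = 14/5

[QHM]:[UYM] = 14/5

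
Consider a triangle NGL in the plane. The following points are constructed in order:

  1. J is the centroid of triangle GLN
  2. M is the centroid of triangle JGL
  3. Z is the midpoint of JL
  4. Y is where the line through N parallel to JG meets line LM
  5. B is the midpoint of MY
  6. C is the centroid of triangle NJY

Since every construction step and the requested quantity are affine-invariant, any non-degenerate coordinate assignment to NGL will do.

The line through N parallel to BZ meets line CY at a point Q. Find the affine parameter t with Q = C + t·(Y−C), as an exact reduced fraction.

Set N = (0, 0), G = (1, 0), L = (0, 1); any affine frame gives the same invariant.
1. J is the centroid of triangle GLN ⇒ J = (1/3, 1/3)
2. M is the centroid of triangle JGL ⇒ M = (4/9, 4/9)
3. Z is the midpoint of JL ⇒ Z = (1/6, 2/3)
4. Y is where the line through N parallel to JG meets line LM ⇒ Y = (4/3, -2/3)
5. B is the midpoint of MY ⇒ B = (8/9, -1/9)
6. C is the centroid of triangle NJY ⇒ C = (5/9, -1/9)
through N parallel to BZ: direction (-13/18, 7/9); meets CY at Q = (-26/33, 28/33)
Q = C + t·(Y−C) with t = -19/11

t = -19/11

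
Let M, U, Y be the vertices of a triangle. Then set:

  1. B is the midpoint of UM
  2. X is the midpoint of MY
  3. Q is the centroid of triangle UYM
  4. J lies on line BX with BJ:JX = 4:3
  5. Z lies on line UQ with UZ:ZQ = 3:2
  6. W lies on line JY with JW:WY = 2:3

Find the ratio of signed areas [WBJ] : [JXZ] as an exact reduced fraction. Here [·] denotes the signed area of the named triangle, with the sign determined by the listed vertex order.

[WBJ]:[JXZ] = 8/9

Assign M = (0, 0), U = (1, 0), Y = (0, 1) — the answer is frame-independent, so this choice is without loss of generality.
1. B is the midpoint of UM ⇒ B = (1/2, 0)
2. X is the midpoint of MY ⇒ X = (0, 1/2)
3. Q is the centroid of triangle UYM ⇒ Q = (1/3, 1/3)
4. J lies on line BX with BJ:JX = 4:3 ⇒ J = (3/14, 2/7)
5. Z lies on line UQ with UZ:ZQ = 3:2 ⇒ Z = (3/5, 1/5)
6. W lies on line JY with JW:WY = 2:3 ⇒ W = (9/70, 4/7)
2·[WBJ] = -2/35, 2·[JXZ] = -9/140
[WBJ]:[JXZ] = -2/35:-9/140 = 8/9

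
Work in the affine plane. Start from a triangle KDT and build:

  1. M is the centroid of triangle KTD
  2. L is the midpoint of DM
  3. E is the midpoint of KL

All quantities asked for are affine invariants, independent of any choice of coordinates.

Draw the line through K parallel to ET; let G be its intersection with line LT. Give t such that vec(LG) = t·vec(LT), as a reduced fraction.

Set K = (0, 0), D = (1, 0), T = (0, 1); any affine frame gives the same invariant.
1. M is the centroid of triangle KTD ⇒ M = (1/3, 1/3)
2. L is the midpoint of DM ⇒ L = (2/3, 1/6)
3. E is the midpoint of KL ⇒ E = (1/3, 1/12)
through K parallel to ET: direction (-1/3, 11/12); meets LT at G = (-2/3, 11/6)
G = L + t·(T−L) with t = 2

t = 2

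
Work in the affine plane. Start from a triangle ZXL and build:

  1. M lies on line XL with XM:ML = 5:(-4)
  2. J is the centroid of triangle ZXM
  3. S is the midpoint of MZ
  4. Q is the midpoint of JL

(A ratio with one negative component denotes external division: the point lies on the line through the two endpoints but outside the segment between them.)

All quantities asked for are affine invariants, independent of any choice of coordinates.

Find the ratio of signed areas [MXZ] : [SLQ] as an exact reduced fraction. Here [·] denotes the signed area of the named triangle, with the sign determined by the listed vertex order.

[MXZ]:[SLQ] = 60

Set Z = (0, 0), X = (1, 0), L = (0, 1); any affine frame gives the same invariant.
1. M lies on line XL with XM:ML = 5:(-4) ⇒ M = (-4, 5)
2. J is the centroid of triangle ZXM ⇒ J = (-1, 5/3)
3. S is the midpoint of MZ ⇒ S = (-2, 5/2)
4. Q is the midpoint of JL ⇒ Q = (-1/2, 4/3)
2·[MXZ] = -5, 2·[SLQ] = -1/12
[MXZ]:[SLQ] = -5:-1/12 = 60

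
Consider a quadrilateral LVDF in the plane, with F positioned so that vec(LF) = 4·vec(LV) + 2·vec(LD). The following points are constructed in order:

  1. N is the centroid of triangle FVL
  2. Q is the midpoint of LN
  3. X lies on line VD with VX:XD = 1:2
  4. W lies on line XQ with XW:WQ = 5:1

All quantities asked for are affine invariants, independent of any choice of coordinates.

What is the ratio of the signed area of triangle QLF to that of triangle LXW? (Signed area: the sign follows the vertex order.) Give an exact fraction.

[QLF]:[LXW] = 36/5

Choose coordinates L = (0, 0), V = (1, 0), D = (0, 1), F = (4, 2).
1. N is the centroid of triangle FVL ⇒ N = (5/3, 2/3)
2. Q is the midpoint of LN ⇒ Q = (5/6, 1/3)
3. X lies on line VD with VX:XD = 1:2 ⇒ X = (2/3, 1/3)
4. W lies on line XQ with XW:WQ = 5:1 ⇒ W = (29/36, 1/3)
2·[QLF] = -1/3, 2·[LXW] = -5/108
[QLF]:[LXW] = -1/3:-5/108 = 36/5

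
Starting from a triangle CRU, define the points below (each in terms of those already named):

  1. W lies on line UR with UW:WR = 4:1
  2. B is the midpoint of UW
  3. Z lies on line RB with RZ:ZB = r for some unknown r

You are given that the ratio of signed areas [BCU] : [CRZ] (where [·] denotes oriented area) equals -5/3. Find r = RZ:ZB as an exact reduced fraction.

r = 2/3

Work in coordinates with C = (0, 0), R = (1, 0), U = (0, 1).
1. W lies on line UR with UW:WR = 4:1 ⇒ W = (4/5, 1/5)
2. B is the midpoint of UW ⇒ B = (2/5, 3/5)
3. With RZ:ZB = r, write λ = r/(r+1) so Z = R + λ·(B−R); Z is affine-linear in λ
Every point depending on Z is an affine combination of Z and λ-independent points, so each such coordinate is linear in λ; the λ² term in each signed area is a multiple of (B−R)×(B−R) = 0, so 2·[BCU] and 2·[CRZ] are each linear in λ. Evaluating at λ=0 and λ=1:
  2·[BCU] = -2/5,   2·[CRZ] = 3/5·λ
So [BCU]:[CRZ] = (-2/5) / (3/5·λ). Setting this equal to -5/3:
  -2/5 = -5/3·(3/5·λ)  ⇒  λ = 2/5
Then r = λ/(1−λ) = (2/5)/(3/5) = 2/3. Check: with r = 2/3, Z = (19/25, 6/25) and [BCU]:[CRZ] = -5/3 as required.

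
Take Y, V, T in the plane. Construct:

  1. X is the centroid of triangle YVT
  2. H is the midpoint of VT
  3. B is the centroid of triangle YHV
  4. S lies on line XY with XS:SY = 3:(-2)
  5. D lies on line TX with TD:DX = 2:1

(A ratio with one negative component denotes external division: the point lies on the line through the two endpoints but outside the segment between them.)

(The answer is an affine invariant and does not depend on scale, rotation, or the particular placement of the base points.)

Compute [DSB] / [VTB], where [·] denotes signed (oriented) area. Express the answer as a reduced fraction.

[DSB]:[VTB] = 37/18

Set Y = (0, 0), V = (1, 0), T = (0, 1); any affine frame gives the same invariant.
1. X is the centroid of triangle YVT ⇒ X = (1/3, 1/3)
2. H is the midpoint of VT ⇒ H = (1/2, 1/2)
3. B is the centroid of triangle YHV ⇒ B = (1/2, 1/6)
4. S lies on line XY with XS:SY = 3:(-2) ⇒ S = (-2/3, -2/3)
5. D lies on line TX with TD:DX = 2:1 ⇒ D = (2/9, 5/9)
2·[DSB] = 37/54, 2·[VTB] = 1/3
[DSB]:[VTB] = 37/54:1/3 = 37/18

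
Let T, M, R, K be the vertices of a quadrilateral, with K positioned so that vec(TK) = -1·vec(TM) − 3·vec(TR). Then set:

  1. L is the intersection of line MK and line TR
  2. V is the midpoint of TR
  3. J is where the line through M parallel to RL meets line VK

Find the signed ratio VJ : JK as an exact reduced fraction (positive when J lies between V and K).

VJ:JK = -1/2

Work in coordinates with T = (0, 0), M = (1, 0), R = (0, 1), K = (-1, -3).
1. L is the intersection of line MK and line TR ⇒ L = (0, -3/2)
2. V is the midpoint of TR ⇒ V = (0, 1/2)
3. J is where the line through M parallel to RL meets line VK ⇒ J = (1, 4)
J = V + t·(K−V) with t = -1, so VJ:JK = t:(1−t) = -1:2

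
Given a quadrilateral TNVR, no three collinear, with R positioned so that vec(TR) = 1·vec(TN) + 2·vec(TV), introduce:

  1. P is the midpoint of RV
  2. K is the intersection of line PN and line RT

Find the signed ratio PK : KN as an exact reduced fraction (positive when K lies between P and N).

Set T = (0, 0), N = (1, 0), V = (0, 1), R = (1, 2); any affine frame gives the same invariant.
1. P is the midpoint of RV ⇒ P = (1/2, 3/2)
2. K is the intersection of line PN and line RT ⇒ K = (3/5, 6/5)
K = P + t·(N−P) with t = 1/5, so PK:KN = t:(1−t) = 1/5:4/5

PK:KN = 1/4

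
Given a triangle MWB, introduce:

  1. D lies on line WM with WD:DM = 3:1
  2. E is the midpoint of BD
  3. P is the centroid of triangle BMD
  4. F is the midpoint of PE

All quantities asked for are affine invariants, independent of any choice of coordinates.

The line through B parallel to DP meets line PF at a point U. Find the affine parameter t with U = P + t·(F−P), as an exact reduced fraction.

t = 4

Work in coordinates with M = (0, 0), W = (1, 0), B = (0, 1).
1. D lies on line WM with WD:DM = 3:1 ⇒ D = (1/4, 0)
2. E is the midpoint of BD ⇒ E = (1/8, 1/2)
3. P is the centroid of triangle BMD ⇒ P = (1/12, 1/3)
4. F is the midpoint of PE ⇒ F = (5/48, 5/12)
through B parallel to DP: direction (-1/6, 1/3); meets PF at U = (1/6, 2/3)
U = P + t·(F−P) with t = 4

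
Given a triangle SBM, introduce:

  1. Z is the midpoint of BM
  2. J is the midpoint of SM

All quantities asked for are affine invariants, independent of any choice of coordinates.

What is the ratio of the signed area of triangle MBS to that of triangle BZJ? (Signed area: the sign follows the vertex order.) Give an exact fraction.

Work in coordinates with S = (0, 0), B = (1, 0), M = (0, 1).
1. Z is the midpoint of BM ⇒ Z = (1/2, 1/2)
2. J is the midpoint of SM ⇒ J = (0, 1/2)
2·[MBS] = -1, 2·[BZJ] = 1/4
[MBS]:[BZJ] = -1:1/4 = -4

[MBS]:[BZJ] = -4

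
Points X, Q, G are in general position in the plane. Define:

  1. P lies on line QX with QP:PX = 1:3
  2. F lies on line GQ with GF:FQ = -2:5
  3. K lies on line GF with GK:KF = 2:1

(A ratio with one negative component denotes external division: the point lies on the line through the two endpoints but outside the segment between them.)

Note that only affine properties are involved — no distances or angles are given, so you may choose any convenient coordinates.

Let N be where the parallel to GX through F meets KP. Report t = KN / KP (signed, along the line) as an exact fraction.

Set X = (0, 0), Q = (1, 0), G = (0, 1); any affine frame gives the same invariant.
1. P lies on line QX with QP:PX = 1:3 ⇒ P = (3/4, 0)
2. F lies on line GQ with GF:FQ = -2:5 ⇒ F = (-2/3, 5/3)
3. K lies on line GF with GK:KF = 2:1 ⇒ K = (-4/9, 13/9)
through F parallel to GX: direction (0, -1); meets KP at N = (-2/3, 221/129)
N = K + t·(P−K) with t = -8/43

t = -8/43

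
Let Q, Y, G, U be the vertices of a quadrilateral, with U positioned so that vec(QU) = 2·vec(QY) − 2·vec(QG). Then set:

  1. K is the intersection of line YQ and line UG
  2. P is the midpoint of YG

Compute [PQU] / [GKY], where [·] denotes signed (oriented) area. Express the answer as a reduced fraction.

[PQU]:[GKY] = 6

Work in coordinates with Q = (0, 0), Y = (1, 0), G = (0, 1), U = (2, -2).
1. K is the intersection of line YQ and line UG ⇒ K = (2/3, 0)
2. P is the midpoint of YG ⇒ P = (1/2, 1/2)
2·[PQU] = 2, 2·[GKY] = 1/3
[PQU]:[GKY] = 2:1/3 = 6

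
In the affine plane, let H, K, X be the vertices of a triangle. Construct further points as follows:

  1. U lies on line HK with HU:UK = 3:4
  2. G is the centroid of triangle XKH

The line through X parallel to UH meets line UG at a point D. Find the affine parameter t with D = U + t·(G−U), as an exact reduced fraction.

Work in coordinates with H = (0, 0), K = (1, 0), X = (0, 1).
1. U lies on line HK with HU:UK = 3:4 ⇒ U = (3/7, 0)
2. G is the centroid of triangle XKH ⇒ G = (1/3, 1/3)
through X parallel to UH: direction (-3/7, 0); meets UG at D = (1/7, 1)
D = U + t·(G−U) with t = 3

t = 3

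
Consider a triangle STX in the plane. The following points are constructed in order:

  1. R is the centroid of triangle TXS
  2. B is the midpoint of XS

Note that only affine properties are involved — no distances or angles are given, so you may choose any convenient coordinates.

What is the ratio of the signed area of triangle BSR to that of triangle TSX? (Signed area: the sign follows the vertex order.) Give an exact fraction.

Work in coordinates with S = (0, 0), T = (1, 0), X = (0, 1).
1. R is the centroid of triangle TXS ⇒ R = (1/3, 1/3)
2. B is the midpoint of XS ⇒ B = (0, 1/2)
2·[BSR] = 1/6, 2·[TSX] = -1
[BSR]:[TSX] = 1/6:-1 = -1/6

[BSR]:[TSX] = -1/6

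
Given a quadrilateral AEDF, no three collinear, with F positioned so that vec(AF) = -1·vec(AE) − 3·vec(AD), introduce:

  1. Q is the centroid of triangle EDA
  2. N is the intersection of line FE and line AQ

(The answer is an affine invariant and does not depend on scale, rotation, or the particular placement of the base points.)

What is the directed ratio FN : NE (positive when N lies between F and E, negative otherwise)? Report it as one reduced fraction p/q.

Work in coordinates with A = (0, 0), E = (1, 0), D = (0, 1), F = (-1, -3).
1. Q is the centroid of triangle EDA ⇒ Q = (1/3, 1/3)
2. N is the intersection of line FE and line AQ ⇒ N = (3, 3)
N = F + t·(E−F) with t = 2, so FN:NE = t:(1−t) = 2:-1

FN:NE = -2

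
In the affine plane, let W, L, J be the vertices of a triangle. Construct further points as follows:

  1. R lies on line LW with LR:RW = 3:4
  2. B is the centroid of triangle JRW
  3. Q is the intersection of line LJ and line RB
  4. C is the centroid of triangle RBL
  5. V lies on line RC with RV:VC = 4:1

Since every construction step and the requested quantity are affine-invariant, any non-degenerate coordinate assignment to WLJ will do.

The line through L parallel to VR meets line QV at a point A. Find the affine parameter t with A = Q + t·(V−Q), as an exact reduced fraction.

t = 8/9

Work in coordinates with W = (0, 0), L = (1, 0), J = (0, 1).
1. R lies on line LW with LR:RW = 3:4 ⇒ R = (4/7, 0)
2. B is the centroid of triangle JRW ⇒ B = (4/21, 1/3)
3. Q is the intersection of line LJ and line RB ⇒ Q = (4, -3)
4. C is the centroid of triangle RBL ⇒ C = (37/63, 1/9)
5. V lies on line RC with RV:VC = 4:1 ⇒ V = (184/315, 4/45)
through L parallel to VR: direction (-4/315, -4/45); meets QV at A = (2732/2835, -103/405)
A = Q + t·(V−Q) with t = 8/9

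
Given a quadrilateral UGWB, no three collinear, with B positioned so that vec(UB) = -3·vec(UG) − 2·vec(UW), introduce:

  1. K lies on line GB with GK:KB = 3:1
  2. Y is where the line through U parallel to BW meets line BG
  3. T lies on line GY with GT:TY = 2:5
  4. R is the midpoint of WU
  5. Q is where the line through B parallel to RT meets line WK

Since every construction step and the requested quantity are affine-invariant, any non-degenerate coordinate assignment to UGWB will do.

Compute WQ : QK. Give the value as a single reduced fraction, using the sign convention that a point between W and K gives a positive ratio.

Work in coordinates with U = (0, 0), G = (1, 0), W = (0, 1), B = (-3, -2).
1. K lies on line GB with GK:KB = 3:1 ⇒ K = (-2, -3/2)
2. Y is where the line through U parallel to BW meets line BG ⇒ Y = (-1, -1)
3. T lies on line GY with GT:TY = 2:5 ⇒ T = (3/7, -2/7)
4. R is the midpoint of WU ⇒ R = (0, 1/2)
5. Q is where the line through B parallel to RT meets line WK ⇒ Q = (-102/37, -181/74)
Q = W + t·(K−W) with t = 51/37, so WQ:QK = t:(1−t) = 51/37:-14/37

WQ:QK = -51/14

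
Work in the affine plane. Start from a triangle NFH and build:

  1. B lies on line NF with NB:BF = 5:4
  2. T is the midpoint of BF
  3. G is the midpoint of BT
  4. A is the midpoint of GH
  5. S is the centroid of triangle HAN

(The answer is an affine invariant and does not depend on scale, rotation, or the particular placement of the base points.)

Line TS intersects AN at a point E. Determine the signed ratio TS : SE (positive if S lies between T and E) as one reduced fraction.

TS:SE = -9/2

Set N = (0, 0), F = (1, 0), H = (0, 1); any affine frame gives the same invariant.
1. B lies on line NF with NB:BF = 5:4 ⇒ B = (5/9, 0)
2. T is the midpoint of BF ⇒ T = (7/9, 0)
3. G is the midpoint of BT ⇒ G = (2/3, 0)
4. A is the midpoint of GH ⇒ A = (1/3, 1/2)
5. S is the centroid of triangle HAN ⇒ S = (1/9, 1/2)
line TS meets AN at E = (7/27, 7/18)
S = T + t·(E−T) with t = 9/7, so TS:SE = 9/7:-2/7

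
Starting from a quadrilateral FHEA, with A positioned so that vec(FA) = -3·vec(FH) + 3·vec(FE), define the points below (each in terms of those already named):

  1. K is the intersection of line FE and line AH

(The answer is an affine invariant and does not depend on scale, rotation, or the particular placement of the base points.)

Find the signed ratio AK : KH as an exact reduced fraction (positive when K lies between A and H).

Set F = (0, 0), H = (1, 0), E = (0, 1), A = (-3, 3); any affine frame gives the same invariant.
1. K is the intersection of line FE and line AH ⇒ K = (0, 3/4)
K = A + t·(H−A) with t = 3/4, so AK:KH = t:(1−t) = 3/4:1/4

AK:KH = 3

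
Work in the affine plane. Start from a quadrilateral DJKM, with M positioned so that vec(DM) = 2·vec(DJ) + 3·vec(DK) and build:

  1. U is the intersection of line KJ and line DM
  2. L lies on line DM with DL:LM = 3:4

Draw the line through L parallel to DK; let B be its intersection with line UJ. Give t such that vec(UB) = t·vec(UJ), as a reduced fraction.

t = 16/21

Assign D = (0, 0), J = (1, 0), K = (0, 1), M = (2, 3) — the answer is frame-independent, so this choice is without loss of generality.
1. U is the intersection of line KJ and line DM ⇒ U = (2/5, 3/5)
2. L lies on line DM with DL:LM = 3:4 ⇒ L = (6/7, 9/7)
through L parallel to DK: direction (0, 1); meets UJ at B = (6/7, 1/7)
B = U + t·(J−U) with t = 16/21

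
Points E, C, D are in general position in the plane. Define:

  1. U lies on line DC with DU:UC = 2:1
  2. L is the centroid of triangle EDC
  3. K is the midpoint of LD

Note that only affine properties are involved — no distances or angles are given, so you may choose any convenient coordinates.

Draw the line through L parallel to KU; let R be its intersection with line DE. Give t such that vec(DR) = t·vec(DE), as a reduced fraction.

Work in coordinates with E = (0, 0), C = (1, 0), D = (0, 1).
1. U lies on line DC with DU:UC = 2:1 ⇒ U = (2/3, 1/3)
2. L is the centroid of triangle EDC ⇒ L = (1/3, 1/3)
3. K is the midpoint of LD ⇒ K = (1/6, 2/3)
through L parallel to KU: direction (1/2, -1/3); meets DE at R = (0, 5/9)
R = D + t·(E−D) with t = 4/9

t = 4/9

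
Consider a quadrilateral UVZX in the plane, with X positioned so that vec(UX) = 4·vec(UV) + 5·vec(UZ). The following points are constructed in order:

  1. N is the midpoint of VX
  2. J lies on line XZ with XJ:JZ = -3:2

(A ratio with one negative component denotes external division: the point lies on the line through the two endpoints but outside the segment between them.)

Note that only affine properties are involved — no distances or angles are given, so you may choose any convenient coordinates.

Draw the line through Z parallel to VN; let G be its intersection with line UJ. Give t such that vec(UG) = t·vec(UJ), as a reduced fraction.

t = 3/19

Assign U = (0, 0), V = (1, 0), Z = (0, 1), X = (4, 5) — the answer is frame-independent, so this choice is without loss of generality.
1. N is the midpoint of VX ⇒ N = (5/2, 5/2)
2. J lies on line XZ with XJ:JZ = -3:2 ⇒ J = (-8, -7)
through Z parallel to VN: direction (3/2, 5/2); meets UJ at G = (-24/19, -21/19)
G = U + t·(J−U) with t = 3/19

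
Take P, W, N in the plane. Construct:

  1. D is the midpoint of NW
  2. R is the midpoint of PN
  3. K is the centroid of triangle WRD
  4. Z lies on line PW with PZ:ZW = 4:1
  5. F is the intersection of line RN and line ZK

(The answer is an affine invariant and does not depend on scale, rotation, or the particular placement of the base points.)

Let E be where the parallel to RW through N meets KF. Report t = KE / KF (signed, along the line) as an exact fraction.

Assign P = (0, 0), W = (1, 0), N = (0, 1) — the answer is frame-independent, so this choice is without loss of generality.
1. D is the midpoint of NW ⇒ D = (1/2, 1/2)
2. R is the midpoint of PN ⇒ R = (0, 1/2)
3. K is the centroid of triangle WRD ⇒ K = (1/2, 1/3)
4. Z lies on line PW with PZ:ZW = 4:1 ⇒ Z = (4/5, 0)
5. F is the intersection of line RN and line ZK ⇒ F = (0, 8/9)
through N parallel to RW: direction (1, -1/2); meets KF at E = (-2/11, 12/11)
E = K + t·(F−K) with t = 15/11

t = 15/11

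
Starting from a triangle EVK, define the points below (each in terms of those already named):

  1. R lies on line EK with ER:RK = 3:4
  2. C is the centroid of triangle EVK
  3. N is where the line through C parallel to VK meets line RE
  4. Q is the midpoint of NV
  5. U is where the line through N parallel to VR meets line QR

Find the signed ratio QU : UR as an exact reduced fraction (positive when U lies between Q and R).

QU:UR = -1/2

Work in coordinates with E = (0, 0), V = (1, 0), K = (0, 1).
1. R lies on line EK with ER:RK = 3:4 ⇒ R = (0, 3/7)
2. C is the centroid of triangle EVK ⇒ C = (1/3, 1/3)
3. N is where the line through C parallel to VK meets line RE ⇒ N = (0, 2/3)
4. Q is the midpoint of NV ⇒ Q = (1/2, 1/3)
5. U is where the line through N parallel to VR meets line QR ⇒ U = (1, 5/21)
U = Q + t·(R−Q) with t = -1, so QU:UR = t:(1−t) = -1:2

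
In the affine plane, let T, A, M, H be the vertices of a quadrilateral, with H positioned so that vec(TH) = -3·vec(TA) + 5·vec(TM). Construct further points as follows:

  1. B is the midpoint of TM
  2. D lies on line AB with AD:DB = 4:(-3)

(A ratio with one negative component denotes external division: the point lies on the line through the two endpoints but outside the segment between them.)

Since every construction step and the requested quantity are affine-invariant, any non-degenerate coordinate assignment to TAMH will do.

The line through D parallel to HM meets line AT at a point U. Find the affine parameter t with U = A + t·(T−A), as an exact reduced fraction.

Choose coordinates T = (0, 0), A = (1, 0), M = (0, 1), H = (-3, 5).
1. B is the midpoint of TM ⇒ B = (0, 1/2)
2. D lies on line AB with AD:DB = 4:(-3) ⇒ D = (-3, 2)
through D parallel to HM: direction (3, -4); meets AT at U = (-3/2, 0)
U = A + t·(T−A) with t = 5/2

t = 5/2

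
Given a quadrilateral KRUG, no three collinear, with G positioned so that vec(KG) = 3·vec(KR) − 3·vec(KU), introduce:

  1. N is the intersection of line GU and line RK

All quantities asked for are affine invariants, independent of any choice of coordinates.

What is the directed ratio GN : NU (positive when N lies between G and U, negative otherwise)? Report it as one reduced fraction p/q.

Choose coordinates K = (0, 0), R = (1, 0), U = (0, 1), G = (3, -3).
1. N is the intersection of line GU and line RK ⇒ N = (3/4, 0)
N = G + t·(U−G) with t = 3/4, so GN:NU = t:(1−t) = 3/4:1/4

GN:NU = 3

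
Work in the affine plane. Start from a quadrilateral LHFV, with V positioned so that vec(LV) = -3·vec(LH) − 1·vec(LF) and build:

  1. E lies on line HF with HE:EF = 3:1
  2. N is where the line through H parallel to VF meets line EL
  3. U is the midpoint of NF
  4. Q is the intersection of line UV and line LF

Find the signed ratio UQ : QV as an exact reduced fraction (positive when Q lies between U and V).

Set L = (0, 0), H = (1, 0), F = (0, 1), V = (-3, -1); any affine frame gives the same invariant.
1. E lies on line HF with HE:EF = 3:1 ⇒ E = (1/4, 3/4)
2. N is where the line through H parallel to VF meets line EL ⇒ N = (-2/7, -6/7)
3. U is the midpoint of NF ⇒ U = (-1/7, 1/14)
4. Q is the intersection of line UV and line LF ⇒ Q = (0, 1/8)
Q = U + t·(V−U) with t = -1/20, so UQ:QV = t:(1−t) = -1/20:21/20

UQ:QV = -1/21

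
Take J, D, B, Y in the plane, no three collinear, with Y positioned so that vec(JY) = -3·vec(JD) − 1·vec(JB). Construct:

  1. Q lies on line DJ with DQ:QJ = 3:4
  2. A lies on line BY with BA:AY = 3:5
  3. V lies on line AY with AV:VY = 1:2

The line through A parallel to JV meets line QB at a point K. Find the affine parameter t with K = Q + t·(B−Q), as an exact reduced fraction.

Work in coordinates with J = (0, 0), D = (1, 0), B = (0, 1), Y = (-3, -1).
1. Q lies on line DJ with DQ:QJ = 3:4 ⇒ Q = (4/7, 0)
2. A lies on line BY with BA:AY = 3:5 ⇒ A = (-9/8, 1/4)
3. V lies on line AY with AV:VY = 1:2 ⇒ V = (-7/4, -1/6)
through A parallel to JV: direction (-7/4, -1/6); meets QB at K = (54/155, 121/310)
K = Q + t·(B−Q) with t = 121/310

t = 121/310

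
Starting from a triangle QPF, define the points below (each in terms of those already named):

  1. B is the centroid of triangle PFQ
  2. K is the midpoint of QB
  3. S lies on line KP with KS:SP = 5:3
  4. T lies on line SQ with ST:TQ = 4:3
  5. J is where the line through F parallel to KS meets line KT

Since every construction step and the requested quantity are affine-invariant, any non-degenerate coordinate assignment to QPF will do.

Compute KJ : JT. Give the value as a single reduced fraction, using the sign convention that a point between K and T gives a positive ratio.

Work in coordinates with Q = (0, 0), P = (1, 0), F = (0, 1).
1. B is the centroid of triangle PFQ ⇒ B = (1/3, 1/3)
2. K is the midpoint of QB ⇒ K = (1/6, 1/6)
3. S lies on line KP with KS:SP = 5:3 ⇒ S = (11/16, 1/16)
4. T lies on line SQ with ST:TQ = 4:3 ⇒ T = (33/112, 3/112)
5. J is where the line through F parallel to KS meets line KT ⇒ J = (-35/48, 55/48)
J = K + t·(T−K) with t = -7, so KJ:JT = t:(1−t) = -7:8

KJ:JT = -7/8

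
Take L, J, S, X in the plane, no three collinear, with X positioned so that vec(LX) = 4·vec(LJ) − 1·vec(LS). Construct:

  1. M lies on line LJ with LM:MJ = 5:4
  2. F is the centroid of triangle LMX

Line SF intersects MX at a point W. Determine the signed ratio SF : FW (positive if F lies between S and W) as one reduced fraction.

Choose coordinates L = (0, 0), J = (1, 0), S = (0, 1), X = (4, -1).
1. M lies on line LJ with LM:MJ = 5:4 ⇒ M = (5/9, 0)
2. F is the centroid of triangle LMX ⇒ F = (41/27, -1/3)
line SF meets MX at W = (1066/747, -21/83)
F = S + t·(W−S) with t = 83/78, so SF:FW = 83/78:-5/78

SF:FW = -83/5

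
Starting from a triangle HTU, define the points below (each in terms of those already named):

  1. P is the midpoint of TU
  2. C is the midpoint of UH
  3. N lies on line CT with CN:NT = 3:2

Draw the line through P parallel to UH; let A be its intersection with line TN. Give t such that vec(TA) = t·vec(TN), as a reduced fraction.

t = 5/4

Assign H = (0, 0), T = (1, 0), U = (0, 1) — the answer is frame-independent, so this choice is without loss of generality.
1. P is the midpoint of TU ⇒ P = (1/2, 1/2)
2. C is the midpoint of UH ⇒ C = (0, 1/2)
3. N lies on line CT with CN:NT = 3:2 ⇒ N = (3/5, 1/5)
through P parallel to UH: direction (0, -1); meets TN at A = (1/2, 1/4)
A = T + t·(N−T) with t = 5/4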